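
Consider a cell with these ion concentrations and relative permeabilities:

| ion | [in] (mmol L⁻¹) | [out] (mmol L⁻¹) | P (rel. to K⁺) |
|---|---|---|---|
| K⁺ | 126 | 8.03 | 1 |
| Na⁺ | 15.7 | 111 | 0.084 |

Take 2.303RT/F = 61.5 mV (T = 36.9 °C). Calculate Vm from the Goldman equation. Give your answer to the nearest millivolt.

Vm = 61.5 · log₁₀[(Σ P·[cation]ₒ + Σ P·[anion]ᵢ) / (Σ P·[cation]ᵢ + Σ P·[anion]ₒ)]
Numerator = 1×8.03 + 0.084×111 = 17.35
Denominator = 1×126 + 0.084×15.7 = 127.3
Vm = 61.5 · log₁₀(0.1363) = 61.5 × (-0.8655) = -53.23 mV

-53 mV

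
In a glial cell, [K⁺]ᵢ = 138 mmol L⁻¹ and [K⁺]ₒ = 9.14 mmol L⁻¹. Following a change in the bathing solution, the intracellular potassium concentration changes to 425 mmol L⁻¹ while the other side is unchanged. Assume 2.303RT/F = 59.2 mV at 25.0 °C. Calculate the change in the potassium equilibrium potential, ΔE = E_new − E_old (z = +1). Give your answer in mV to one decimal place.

E_old = (59.2/1)·log₁₀(9.14/138) = -69.79 mV
E_new = (59.2/1)·log₁₀(9.14/425) = -98.71 mV
ΔE = -98.71 − (-69.79) = -28.92 mV

-28.9 mV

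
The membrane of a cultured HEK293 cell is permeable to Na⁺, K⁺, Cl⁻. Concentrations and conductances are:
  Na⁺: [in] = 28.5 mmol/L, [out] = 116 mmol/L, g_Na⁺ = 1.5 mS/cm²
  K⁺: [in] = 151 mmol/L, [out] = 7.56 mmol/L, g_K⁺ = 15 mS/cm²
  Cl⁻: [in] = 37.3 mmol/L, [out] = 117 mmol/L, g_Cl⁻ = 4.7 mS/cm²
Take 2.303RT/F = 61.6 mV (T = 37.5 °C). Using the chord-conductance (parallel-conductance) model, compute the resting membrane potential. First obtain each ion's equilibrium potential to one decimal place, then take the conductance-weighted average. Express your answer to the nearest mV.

E_Na⁺ = (61.6/1)·log₁₀(116/28.5) = 37.6 mV
E_K⁺ = (61.6/1)·log₁₀(7.56/151) = -80.1 mV
E_Cl⁻ = (61.6/-1)·log₁₀(117/37.3) = -30.6 mV
Vm = (Σ gᵢEᵢ)/(Σ gᵢ) = (1.5·37.6 + 15·-80.1 + 4.7·-30.6) / (1.5 + 15 + 4.7)
= -1288.92 / 21.2 = -60.80 mV

-61 mV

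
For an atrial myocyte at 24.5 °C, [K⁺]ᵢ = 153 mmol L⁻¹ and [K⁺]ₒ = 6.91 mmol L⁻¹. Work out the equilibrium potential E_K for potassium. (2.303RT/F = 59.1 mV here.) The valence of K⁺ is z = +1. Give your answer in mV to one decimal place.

-79.5 mV

E = (59.1/z) · log₁₀([K⁺]_out/[K⁺]_in) with z = +1.
= (59.1/1) · log₁₀(6.91/153) = 59.10 · log₁₀(0.04516)
= 59.10 · (-1.3452) = -79.50 mV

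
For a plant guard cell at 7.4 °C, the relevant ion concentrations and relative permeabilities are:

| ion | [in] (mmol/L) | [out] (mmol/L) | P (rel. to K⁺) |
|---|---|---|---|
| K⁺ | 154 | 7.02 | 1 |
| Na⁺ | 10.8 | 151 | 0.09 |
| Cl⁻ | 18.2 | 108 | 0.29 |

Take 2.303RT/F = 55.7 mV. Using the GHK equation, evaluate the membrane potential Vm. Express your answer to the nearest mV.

Vm = 55.7 · log₁₀[(Σ P·[cation]ₒ + Σ P·[anion]ᵢ) / (Σ P·[cation]ᵢ + Σ P·[anion]ₒ)]
Numerator = 1×7.02 + 0.09×151 + 0.29×18.2 = 25.89
Denominator = 1×154 + 0.09×10.8 + 0.29×108 = 186.3
Vm = 55.7 · log₁₀(0.13896) = 55.7 × (-0.8571) = -47.74 mV

-48 mV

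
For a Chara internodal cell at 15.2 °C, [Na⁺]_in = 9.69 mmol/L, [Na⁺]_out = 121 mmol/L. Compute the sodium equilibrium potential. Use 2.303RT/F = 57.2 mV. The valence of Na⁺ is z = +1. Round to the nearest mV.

E = (57.2/z) · log₁₀([Na⁺]_out/[Na⁺]_in) with z = +1.
= (57.2/1) · log₁₀(121/9.69) = 57.20 · log₁₀(12.49)
= 57.20 · (1.0965) = 62.72 mV

63 mV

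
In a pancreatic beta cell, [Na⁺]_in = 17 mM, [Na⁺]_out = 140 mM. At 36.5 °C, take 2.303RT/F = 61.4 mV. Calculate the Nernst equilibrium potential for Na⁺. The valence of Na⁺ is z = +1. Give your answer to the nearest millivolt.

E = (61.4/z) · log₁₀([Na⁺]_out/[Na⁺]_in) with z = +1.
= (61.4/1) · log₁₀(140/17) = 61.40 · log₁₀(8.235)
= 61.40 · (0.9157) = 56.22 mV

56 mV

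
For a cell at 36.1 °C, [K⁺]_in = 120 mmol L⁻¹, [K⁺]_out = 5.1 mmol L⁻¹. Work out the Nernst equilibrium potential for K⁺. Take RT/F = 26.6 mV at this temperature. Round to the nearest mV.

E = (26.6/z) · ln([K⁺]_out/[K⁺]_in) with z = +1.
= (26.6/1) · ln(5.1/120) = 26.60 · ln(0.0425)
= 26.60 · (-3.1583) = -84.01 mV

-84 mV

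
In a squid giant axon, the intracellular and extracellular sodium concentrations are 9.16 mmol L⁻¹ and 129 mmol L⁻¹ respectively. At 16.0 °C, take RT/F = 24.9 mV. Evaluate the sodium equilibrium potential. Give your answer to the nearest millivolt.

66 mV

E = (24.9/z) · ln([Na⁺]_out/[Na⁺]_in) with z = +1.
= (24.9/1) · ln(129/9.16) = 24.90 · ln(14.08)
= 24.90 · (2.6450) = 65.86 mV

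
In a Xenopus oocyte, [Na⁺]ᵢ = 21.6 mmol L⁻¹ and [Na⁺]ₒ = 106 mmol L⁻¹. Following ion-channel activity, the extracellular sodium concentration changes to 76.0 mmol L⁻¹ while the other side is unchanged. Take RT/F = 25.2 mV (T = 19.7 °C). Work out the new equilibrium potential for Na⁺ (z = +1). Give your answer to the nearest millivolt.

After the shift: [Na⁺]_out = 76.0, [Na⁺]_in = 21.6 mmol L⁻¹.
E_new = (25.2/1)·ln(76.0/21.6) = 25.20 · (1.2580) = 31.70 mV

32 mV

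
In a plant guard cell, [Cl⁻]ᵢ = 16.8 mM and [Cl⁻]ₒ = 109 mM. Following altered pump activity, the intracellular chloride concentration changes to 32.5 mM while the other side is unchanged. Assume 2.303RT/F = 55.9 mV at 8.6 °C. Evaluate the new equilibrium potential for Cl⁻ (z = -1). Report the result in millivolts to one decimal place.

-29.4 mV

After the shift: [Cl⁻]_out = 109, [Cl⁻]_in = 32.5 mM.
E_new = (55.9/-1)·log₁₀(109/32.5) = -55.90 · (0.5255) = -29.38 mV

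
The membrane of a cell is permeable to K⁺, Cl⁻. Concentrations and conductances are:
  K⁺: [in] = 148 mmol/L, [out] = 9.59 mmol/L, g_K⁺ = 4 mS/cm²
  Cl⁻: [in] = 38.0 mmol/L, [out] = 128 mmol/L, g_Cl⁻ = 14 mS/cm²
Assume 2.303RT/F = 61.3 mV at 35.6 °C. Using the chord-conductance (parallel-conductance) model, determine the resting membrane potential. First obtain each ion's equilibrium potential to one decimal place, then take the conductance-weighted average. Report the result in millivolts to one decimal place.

E_K⁺ = (61.3/1)·log₁₀(9.59/148) = -72.9 mV
E_Cl⁻ = (61.3/-1)·log₁₀(128/38.0) = -32.3 mV
Vm = (Σ gᵢEᵢ)/(Σ gᵢ) = (4·-72.9 + 14·-32.3) / (4 + 14)
= -743.80 / 18 = -41.32 mV

-41.3 mV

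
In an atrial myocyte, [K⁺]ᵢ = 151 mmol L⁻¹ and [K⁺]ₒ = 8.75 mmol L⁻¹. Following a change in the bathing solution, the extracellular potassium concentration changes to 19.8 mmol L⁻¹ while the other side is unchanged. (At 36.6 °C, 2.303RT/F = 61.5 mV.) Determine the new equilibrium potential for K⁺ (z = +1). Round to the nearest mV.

After the shift: [K⁺]_out = 19.8, [K⁺]_in = 151 mmol L⁻¹.
E_new = (61.5/1)·log₁₀(19.8/151) = 61.50 · (-0.8823) = -54.26 mV

-54 mV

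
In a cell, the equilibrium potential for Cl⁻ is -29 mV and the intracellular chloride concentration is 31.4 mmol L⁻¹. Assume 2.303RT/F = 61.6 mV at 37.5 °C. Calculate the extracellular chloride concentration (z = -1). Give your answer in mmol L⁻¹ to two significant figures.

93 mmol L⁻¹

Nernst: E = (61.6/-1) · log₁₀([out]/[in]), so log₁₀([out]/[in]) = -29.0 × -1 / 61.6 = 0.4708.
[out]/[in] = 10^(0.4708) = 2.957.
[out] = 2.957 × 31.4 = 92.83 mmol L⁻¹.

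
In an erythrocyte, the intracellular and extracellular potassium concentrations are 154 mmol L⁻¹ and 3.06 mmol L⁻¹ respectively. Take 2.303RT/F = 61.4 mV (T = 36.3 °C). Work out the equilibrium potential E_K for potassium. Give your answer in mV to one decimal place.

E = (61.4/z) · log₁₀([K⁺]_out/[K⁺]_in) with z = +1.
= (61.4/1) · log₁₀(3.06/154) = 61.40 · log₁₀(0.01987)
= 61.40 · (-1.7018) = -104.49 mV

-104.5 mV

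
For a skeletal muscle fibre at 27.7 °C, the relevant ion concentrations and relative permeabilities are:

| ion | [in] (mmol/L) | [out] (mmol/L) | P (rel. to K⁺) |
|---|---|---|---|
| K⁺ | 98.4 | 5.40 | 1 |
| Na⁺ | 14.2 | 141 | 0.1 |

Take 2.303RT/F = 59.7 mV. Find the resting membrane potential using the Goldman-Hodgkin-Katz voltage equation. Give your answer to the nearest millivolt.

Vm = 59.7 · log₁₀[(Σ P·[cation]ₒ + Σ P·[anion]ᵢ) / (Σ P·[cation]ᵢ + Σ P·[anion]ₒ)]
Numerator = 1×5.40 + 0.1×141 = 19.5
Denominator = 1×98.4 + 0.1×14.2 = 99.82
Vm = 59.7 · log₁₀(0.19535) = 59.7 × (-0.7092) = -42.34 mV

-42 mV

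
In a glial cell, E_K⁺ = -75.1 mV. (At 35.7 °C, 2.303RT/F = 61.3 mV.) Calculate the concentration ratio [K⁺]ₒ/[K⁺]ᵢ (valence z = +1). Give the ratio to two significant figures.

0.060

log₁₀([out]/[in]) = E·z/(61.3) = -75.1 × 1 / 61.3 = -1.2251
[out]/[in] = 10^(-1.2251) = 0.05955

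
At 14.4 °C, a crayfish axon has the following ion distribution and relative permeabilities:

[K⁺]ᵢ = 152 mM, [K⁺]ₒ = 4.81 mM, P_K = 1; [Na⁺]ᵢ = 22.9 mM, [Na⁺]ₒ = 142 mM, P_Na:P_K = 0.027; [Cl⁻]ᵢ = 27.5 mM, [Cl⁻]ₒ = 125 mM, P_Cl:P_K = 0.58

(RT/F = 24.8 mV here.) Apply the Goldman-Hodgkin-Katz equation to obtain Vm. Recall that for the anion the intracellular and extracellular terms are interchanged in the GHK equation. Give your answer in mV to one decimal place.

Vm = 24.8 · ln[(Σ P·[cation]ₒ + Σ P·[anion]ᵢ) / (Σ P·[cation]ᵢ + Σ P·[anion]ₒ)]
Numerator = 1×4.81 + 0.027×142 + 0.58×27.5 = 24.59
Denominator = 1×152 + 0.027×22.9 + 0.58×125 = 225.1
Vm = 24.8 · ln(0.10925) = 24.8 × (-2.2141) = -54.91 mV

-54.9 mV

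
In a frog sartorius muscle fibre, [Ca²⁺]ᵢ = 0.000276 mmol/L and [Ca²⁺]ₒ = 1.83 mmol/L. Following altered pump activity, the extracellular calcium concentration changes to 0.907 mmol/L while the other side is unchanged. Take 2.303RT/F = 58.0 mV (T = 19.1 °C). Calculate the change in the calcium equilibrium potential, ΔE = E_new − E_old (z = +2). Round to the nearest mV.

E_old = (58.0/2)·log₁₀(1.83/0.000276) = 110.82 mV
E_new = (58.0/2)·log₁₀(0.907/0.000276) = 101.98 mV
ΔE = 101.98 − (110.82) = -8.84 mV

-9 mV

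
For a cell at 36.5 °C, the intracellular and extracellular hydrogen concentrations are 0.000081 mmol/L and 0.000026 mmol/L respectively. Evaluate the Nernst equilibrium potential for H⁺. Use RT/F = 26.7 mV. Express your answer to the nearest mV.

E = (26.7/z) · ln([H⁺]_out/[H⁺]_in) with z = +1.
= (26.7/1) · ln(0.000026/0.000081) = 26.70 · ln(0.321)
= 26.70 · (-1.1364) = -30.34 mV

-30 mV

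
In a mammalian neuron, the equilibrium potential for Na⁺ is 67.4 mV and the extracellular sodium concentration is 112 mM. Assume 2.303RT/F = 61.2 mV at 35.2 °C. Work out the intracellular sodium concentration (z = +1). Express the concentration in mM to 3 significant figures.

8.87 mM

Nernst: E = (61.2/1) · log₁₀([out]/[in]), so log₁₀([out]/[in]) = 67.4 × 1 / 61.2 = 1.1013.
[out]/[in] = 10^(1.1013) = 12.63.
[in] = 112 / 12.63 = 8.87 mM.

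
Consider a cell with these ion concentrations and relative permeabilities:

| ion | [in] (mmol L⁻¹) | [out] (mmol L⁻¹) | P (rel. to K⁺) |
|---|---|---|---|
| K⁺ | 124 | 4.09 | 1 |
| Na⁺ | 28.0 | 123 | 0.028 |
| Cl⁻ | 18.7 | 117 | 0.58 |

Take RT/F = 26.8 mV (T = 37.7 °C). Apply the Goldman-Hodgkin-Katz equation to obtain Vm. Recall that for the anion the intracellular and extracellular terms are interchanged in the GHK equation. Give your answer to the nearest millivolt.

-63 mV

Vm = 26.8 · ln[(Σ P·[cation]ₒ + Σ P·[anion]ᵢ) / (Σ P·[cation]ᵢ + Σ P·[anion]ₒ)]
Numerator = 1×4.09 + 0.028×123 + 0.58×18.7 = 18.38
Denominator = 1×124 + 0.028×28.0 + 0.58×117 = 192.6
Vm = 26.8 · ln(0.095409) = 26.8 × (-2.3496) = -62.97 mV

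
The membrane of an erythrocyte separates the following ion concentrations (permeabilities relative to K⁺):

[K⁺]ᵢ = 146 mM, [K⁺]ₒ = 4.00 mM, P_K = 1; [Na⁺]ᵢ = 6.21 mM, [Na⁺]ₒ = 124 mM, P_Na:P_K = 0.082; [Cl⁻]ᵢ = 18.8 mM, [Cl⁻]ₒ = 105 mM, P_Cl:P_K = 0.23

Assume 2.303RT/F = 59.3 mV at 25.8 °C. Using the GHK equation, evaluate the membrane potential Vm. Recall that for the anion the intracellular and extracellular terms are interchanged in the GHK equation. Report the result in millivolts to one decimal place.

Vm = 59.3 · log₁₀[(Σ P·[cation]ₒ + Σ P·[anion]ᵢ) / (Σ P·[cation]ᵢ + Σ P·[anion]ₒ)]
Numerator = 1×4.00 + 0.082×124 + 0.23×18.8 = 18.49
Denominator = 1×146 + 0.082×6.21 + 0.23×105 = 170.7
Vm = 59.3 · log₁₀(0.10836) = 59.3 × (-0.9651) = -57.23 mV

-57.2 mV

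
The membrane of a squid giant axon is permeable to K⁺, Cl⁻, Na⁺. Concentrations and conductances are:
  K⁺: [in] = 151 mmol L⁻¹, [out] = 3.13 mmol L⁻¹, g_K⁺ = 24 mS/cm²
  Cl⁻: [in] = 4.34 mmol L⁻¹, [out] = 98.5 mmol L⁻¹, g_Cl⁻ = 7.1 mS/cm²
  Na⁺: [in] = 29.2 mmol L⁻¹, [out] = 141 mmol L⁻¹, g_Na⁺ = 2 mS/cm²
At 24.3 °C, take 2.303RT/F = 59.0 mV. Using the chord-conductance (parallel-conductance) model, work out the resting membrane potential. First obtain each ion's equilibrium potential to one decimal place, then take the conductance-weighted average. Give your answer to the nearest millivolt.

E_K⁺ = (59.0/1)·log₁₀(3.13/151) = -99.3 mV
E_Cl⁻ = (59.0/-1)·log₁₀(98.5/4.34) = -80.0 mV
E_Na⁺ = (59.0/1)·log₁₀(141/29.2) = 40.3 mV
Vm = (Σ gᵢEᵢ)/(Σ gᵢ) = (24·-99.3 + 7.1·-80.0 + 2·40.3) / (24 + 7.1 + 2)
= -2870.60 / 33.1 = -86.73 mV

-87 mV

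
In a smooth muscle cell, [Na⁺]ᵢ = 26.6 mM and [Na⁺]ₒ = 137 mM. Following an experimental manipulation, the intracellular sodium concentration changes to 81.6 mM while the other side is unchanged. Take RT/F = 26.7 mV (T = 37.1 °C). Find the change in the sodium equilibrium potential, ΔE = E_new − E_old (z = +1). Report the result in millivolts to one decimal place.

-29.9 mV

E_old = (26.7/1)·ln(137/26.6) = 43.76 mV
E_new = (26.7/1)·ln(137/81.6) = 13.83 mV
ΔE = 13.83 − (43.76) = -29.93 mV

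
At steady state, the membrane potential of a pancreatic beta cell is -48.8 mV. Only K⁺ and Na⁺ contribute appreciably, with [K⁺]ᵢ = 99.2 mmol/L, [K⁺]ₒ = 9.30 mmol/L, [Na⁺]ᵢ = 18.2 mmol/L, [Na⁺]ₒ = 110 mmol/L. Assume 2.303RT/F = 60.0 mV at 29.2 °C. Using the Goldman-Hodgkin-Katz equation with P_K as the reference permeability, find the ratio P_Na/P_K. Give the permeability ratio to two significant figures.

0.055

Let α = P_Na/P_K. GHK: Vm = 60.0·log₁₀[(Kₒ + α·Naₒ)/(Kᵢ + α·Naᵢ)].
10^(Vm/60.0) = 10^(-48.8/60.0) = 0.1537
So 0.1537·(Kᵢ + α·Naᵢ) = Kₒ + α·Naₒ → α = (0.1537·99.2 − 9.3) / (110.0 − 0.1537·18.2)
α = (15.25 − 9.3) / (110.0 − 2.797) = 5.947/107.2 = 0.05547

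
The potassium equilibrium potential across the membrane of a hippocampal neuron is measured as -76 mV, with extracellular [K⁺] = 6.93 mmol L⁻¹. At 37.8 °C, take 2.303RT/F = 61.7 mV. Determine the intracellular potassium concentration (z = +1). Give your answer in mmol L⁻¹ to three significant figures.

118 mmol L⁻¹

Nernst: E = (61.7/1) · log₁₀([out]/[in]), so log₁₀([out]/[in]) = -76.0 × 1 / 61.7 = -1.2318.
[out]/[in] = 10^(-1.2318) = 0.05865.
[in] = 6.93 / 0.05865 = 118.2 mmol L⁻¹.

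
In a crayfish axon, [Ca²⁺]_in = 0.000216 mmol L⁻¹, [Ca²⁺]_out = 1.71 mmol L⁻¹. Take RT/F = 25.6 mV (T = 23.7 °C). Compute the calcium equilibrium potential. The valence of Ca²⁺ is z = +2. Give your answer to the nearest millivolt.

115 mV

E = (25.6/z) · ln([Ca²⁺]_out/[Ca²⁺]_in) with z = +2.
= (25.6/2) · ln(1.71/0.000216) = 12.80 · ln(7917)
= 12.80 · (8.9767) = 114.90 mV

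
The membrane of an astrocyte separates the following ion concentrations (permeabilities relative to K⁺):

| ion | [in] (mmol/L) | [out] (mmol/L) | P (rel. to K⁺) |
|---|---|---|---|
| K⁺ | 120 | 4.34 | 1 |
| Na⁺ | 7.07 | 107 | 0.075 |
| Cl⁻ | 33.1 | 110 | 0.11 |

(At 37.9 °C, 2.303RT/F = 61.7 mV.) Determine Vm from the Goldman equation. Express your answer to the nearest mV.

-57 mV

Vm = 61.7 · log₁₀[(Σ P·[cation]ₒ + Σ P·[anion]ᵢ) / (Σ P·[cation]ᵢ + Σ P·[anion]ₒ)]
Numerator = 1×4.34 + 0.075×107 + 0.11×33.1 = 16.01
Denominator = 1×120 + 0.075×7.07 + 0.11×110 = 132.6
Vm = 61.7 · log₁₀(0.12068) = 61.7 × (-0.9184) = -56.66 mV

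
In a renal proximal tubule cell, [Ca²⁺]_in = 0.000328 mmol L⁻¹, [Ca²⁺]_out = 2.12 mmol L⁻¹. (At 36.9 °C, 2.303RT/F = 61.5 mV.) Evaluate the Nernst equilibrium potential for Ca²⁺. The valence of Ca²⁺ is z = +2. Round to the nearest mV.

117 mV

E = (61.5/z) · log₁₀([Ca²⁺]_out/[Ca²⁺]_in) with z = +2.
= (61.5/2) · log₁₀(2.12/0.000328) = 30.75 · log₁₀(6463)
= 30.75 · (3.8105) = 117.17 mV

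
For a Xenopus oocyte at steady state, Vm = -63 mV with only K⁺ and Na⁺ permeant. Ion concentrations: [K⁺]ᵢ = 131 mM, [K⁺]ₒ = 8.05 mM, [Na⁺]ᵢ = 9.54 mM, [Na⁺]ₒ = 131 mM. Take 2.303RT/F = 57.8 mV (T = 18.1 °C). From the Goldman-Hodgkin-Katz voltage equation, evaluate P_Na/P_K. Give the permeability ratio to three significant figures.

0.0200

Let α = P_Na/P_K. GHK: Vm = 57.8·log₁₀[(Kₒ + α·Naₒ)/(Kᵢ + α·Naᵢ)].
10^(Vm/57.8) = 10^(-63.0/57.8) = 0.08129
So 0.08129·(Kᵢ + α·Naᵢ) = Kₒ + α·Naₒ → α = (0.08129·131.0 − 8.05) / (131.0 − 0.08129·9.54)
α = (10.65 − 8.05) / (131.0 − 0.7755) = 2.599/130.2 = 0.01996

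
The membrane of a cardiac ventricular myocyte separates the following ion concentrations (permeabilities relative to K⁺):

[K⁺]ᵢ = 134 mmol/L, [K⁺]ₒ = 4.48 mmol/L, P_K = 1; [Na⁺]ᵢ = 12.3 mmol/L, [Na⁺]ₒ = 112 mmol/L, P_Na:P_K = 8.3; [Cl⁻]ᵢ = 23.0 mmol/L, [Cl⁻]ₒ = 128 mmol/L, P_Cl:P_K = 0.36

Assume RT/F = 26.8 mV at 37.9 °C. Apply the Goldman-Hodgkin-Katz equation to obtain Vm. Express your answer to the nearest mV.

Vm = 26.8 · ln[(Σ P·[cation]ₒ + Σ P·[anion]ᵢ) / (Σ P·[cation]ᵢ + Σ P·[anion]ₒ)]
Numerator = 1×4.48 + 8.3×112 + 0.36×23.0 = 942.4
Denominator = 1×134 + 8.3×12.3 + 0.36×128 = 282.2
Vm = 26.8 · ln(3.3397) = 26.8 × (1.2059) = 32.32 mV

32 mV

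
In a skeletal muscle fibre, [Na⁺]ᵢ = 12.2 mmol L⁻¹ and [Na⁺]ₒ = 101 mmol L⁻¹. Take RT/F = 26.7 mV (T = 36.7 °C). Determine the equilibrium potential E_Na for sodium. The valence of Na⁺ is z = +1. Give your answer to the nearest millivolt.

56 mV

E = (26.7/z) · ln([Na⁺]_out/[Na⁺]_in) with z = +1.
= (26.7/1) · ln(101/12.2) = 26.70 · ln(8.279)
= 26.70 · (2.1137) = 56.44 mV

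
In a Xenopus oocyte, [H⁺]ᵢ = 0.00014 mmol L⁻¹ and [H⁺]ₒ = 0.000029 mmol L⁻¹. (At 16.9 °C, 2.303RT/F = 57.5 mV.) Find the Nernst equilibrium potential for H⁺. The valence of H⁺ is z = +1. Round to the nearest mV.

E = (57.5/z) · log₁₀([H⁺]_out/[H⁺]_in) with z = +1.
= (57.5/1) · log₁₀(0.000029/0.00014) = 57.50 · log₁₀(0.2071)
= 57.50 · (-0.6837) = -39.31 mV

-39 mV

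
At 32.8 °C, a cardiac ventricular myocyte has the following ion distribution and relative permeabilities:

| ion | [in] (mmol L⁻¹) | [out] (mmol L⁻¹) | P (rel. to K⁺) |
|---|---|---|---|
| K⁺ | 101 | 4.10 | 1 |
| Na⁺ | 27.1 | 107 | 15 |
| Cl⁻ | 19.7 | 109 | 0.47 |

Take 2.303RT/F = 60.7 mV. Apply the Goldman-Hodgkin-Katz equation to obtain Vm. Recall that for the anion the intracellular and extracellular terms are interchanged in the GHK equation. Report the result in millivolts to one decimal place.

28.0 mV

Vm = 60.7 · log₁₀[(Σ P·[cation]ₒ + Σ P·[anion]ᵢ) / (Σ P·[cation]ᵢ + Σ P·[anion]ₒ)]
Numerator = 1×4.10 + 15×107 + 0.47×19.7 = 1618
Denominator = 1×101 + 15×27.1 + 0.47×109 = 558.7
Vm = 60.7 · log₁₀(2.8965) = 60.7 × (0.4619) = 28.04 mV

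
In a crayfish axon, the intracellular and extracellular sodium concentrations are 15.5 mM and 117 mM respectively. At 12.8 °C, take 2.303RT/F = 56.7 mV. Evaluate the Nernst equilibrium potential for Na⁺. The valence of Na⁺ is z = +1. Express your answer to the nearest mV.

50 mV

E = (56.7/z) · log₁₀([Na⁺]_out/[Na⁺]_in) with z = +1.
= (56.7/1) · log₁₀(117/15.5) = 56.70 · log₁₀(7.548)
= 56.70 · (0.8779) = 49.77 mV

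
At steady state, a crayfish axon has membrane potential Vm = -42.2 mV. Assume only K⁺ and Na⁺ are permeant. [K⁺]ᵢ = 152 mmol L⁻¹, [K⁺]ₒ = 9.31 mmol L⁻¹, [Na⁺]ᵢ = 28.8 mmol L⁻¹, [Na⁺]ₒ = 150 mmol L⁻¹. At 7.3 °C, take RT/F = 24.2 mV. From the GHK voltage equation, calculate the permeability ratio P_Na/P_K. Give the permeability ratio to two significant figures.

Let α = P_Na/P_K. GHK: Vm = 24.2·ln[(Kₒ + α·Naₒ)/(Kᵢ + α·Naᵢ)].
e^(Vm/24.2) = e^(-42.2/24.2) = 0.17485
So 0.17485·(Kᵢ + α·Naᵢ) = Kₒ + α·Naₒ → α = (0.17485·152.0 − 9.31) / (150.0 − 0.17485·28.8)
α = (26.58 − 9.31) / (150.0 − 5.036) = 17.27/145 = 0.1191

0.12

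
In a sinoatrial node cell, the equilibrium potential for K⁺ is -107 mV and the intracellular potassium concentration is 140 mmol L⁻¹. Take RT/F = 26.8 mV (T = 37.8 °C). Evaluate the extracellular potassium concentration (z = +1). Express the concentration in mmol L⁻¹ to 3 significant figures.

2.58 mmol L⁻¹

Nernst: E = (26.8/1) · ln([out]/[in]), so ln([out]/[in]) = -107.0 × 1 / 26.8 = -3.9925.
[out]/[in] = e^(-3.9925) = 0.01845.
[out] = 0.01845 × 140 = 2.583 mmol L⁻¹.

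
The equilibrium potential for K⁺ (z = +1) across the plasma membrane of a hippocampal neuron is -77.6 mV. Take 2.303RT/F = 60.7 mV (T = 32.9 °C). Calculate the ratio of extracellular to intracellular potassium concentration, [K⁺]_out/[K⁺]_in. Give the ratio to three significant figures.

log₁₀([out]/[in]) = E·z/(60.7) = -77.6 × 1 / 60.7 = -1.2784
[out]/[in] = 10^(-1.2784) = 0.05267

0.0527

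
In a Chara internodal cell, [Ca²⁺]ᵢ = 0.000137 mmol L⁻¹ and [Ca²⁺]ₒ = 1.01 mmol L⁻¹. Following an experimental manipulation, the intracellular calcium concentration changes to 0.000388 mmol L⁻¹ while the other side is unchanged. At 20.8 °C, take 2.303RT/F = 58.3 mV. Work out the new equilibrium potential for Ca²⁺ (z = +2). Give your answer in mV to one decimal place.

After the shift: [Ca²⁺]_out = 1.01, [Ca²⁺]_in = 0.000388 mmol L⁻¹.
E_new = (58.3/2)·log₁₀(1.01/0.000388) = 29.15 · (3.4155) = 99.56 mV

99.6 mV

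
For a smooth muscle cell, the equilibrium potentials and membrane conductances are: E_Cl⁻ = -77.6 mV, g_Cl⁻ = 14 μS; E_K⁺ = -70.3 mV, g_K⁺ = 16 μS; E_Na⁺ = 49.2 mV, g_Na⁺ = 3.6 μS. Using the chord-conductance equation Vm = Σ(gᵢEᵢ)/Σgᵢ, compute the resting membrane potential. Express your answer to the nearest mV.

Σ gᵢEᵢ = 14·(-77.6) + 16·(-70.3) + 3.6·(49.2) = -2034.08
Σ gᵢ = 14 + 16 + 3.6 = 33.6
Vm = -2034.08 / 33.6 = -60.54 mV

-61 mV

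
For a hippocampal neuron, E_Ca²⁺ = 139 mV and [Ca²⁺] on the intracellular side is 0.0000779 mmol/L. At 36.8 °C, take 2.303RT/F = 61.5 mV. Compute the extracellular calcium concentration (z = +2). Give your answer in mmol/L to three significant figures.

Nernst: E = (61.5/2) · log₁₀([out]/[in]), so log₁₀([out]/[in]) = 139.0 × 2 / 61.5 = 4.5203.
[out]/[in] = 10^(4.5203) = 3.314e+04.
[out] = 3.314e+04 × 0.0000779 = 2.581 mmol/L.

2.58 mmol/L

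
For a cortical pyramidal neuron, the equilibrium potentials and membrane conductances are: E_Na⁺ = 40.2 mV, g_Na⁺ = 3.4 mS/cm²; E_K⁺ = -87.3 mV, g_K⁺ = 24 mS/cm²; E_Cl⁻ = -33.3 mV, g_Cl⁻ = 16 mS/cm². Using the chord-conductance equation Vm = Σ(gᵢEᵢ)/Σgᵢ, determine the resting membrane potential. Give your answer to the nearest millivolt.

Σ gᵢEᵢ = 3.4·(40.2) + 24·(-87.3) + 16·(-33.3) = -2491.32
Σ gᵢ = 3.4 + 24 + 16 = 43.4
Vm = -2491.32 / 43.4 = -57.40 mV

-57 mV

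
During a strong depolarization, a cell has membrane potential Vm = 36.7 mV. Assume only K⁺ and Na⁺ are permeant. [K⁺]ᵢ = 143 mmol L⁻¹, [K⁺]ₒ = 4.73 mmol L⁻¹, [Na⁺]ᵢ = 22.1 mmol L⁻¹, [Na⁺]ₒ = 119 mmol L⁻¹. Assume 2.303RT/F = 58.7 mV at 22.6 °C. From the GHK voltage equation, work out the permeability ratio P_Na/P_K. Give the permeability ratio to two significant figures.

23

Let α = P_Na/P_K. GHK: Vm = 58.7·log₁₀[(Kₒ + α·Naₒ)/(Kᵢ + α·Naᵢ)].
10^(Vm/58.7) = 10^(36.7/58.7) = 4.219
So 4.219·(Kᵢ + α·Naᵢ) = Kₒ + α·Naₒ → α = (4.219·143.0 − 4.73) / (119.0 − 4.219·22.1)
α = (603.3 − 4.73) / (119.0 − 93.24) = 598.6/25.76 = 23.24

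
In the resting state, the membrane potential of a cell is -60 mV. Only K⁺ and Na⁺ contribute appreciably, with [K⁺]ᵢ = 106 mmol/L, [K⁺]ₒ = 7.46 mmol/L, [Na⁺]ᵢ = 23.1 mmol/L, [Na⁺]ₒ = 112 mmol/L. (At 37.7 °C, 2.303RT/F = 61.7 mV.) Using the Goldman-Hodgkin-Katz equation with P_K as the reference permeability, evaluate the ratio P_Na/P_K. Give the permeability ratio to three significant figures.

0.0350

Let α = P_Na/P_K. GHK: Vm = 61.7·log₁₀[(Kₒ + α·Naₒ)/(Kᵢ + α·Naᵢ)].
10^(Vm/61.7) = 10^(-60.0/61.7) = 0.10655
So 0.10655·(Kᵢ + α·Naᵢ) = Kₒ + α·Naₒ → α = (0.10655·106.0 − 7.46) / (112.0 − 0.10655·23.1)
α = (11.29 − 7.46) / (112.0 − 2.461) = 3.834/109.5 = 0.035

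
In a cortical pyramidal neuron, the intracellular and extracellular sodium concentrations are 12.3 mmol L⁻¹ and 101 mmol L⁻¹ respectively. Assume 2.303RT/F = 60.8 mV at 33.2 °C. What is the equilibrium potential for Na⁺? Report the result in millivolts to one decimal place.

55.6 mV

E = (60.8/z) · log₁₀([Na⁺]_out/[Na⁺]_in) with z = +1.
= (60.8/1) · log₁₀(101/12.3) = 60.80 · log₁₀(8.211)
= 60.80 · (0.9144) = 55.60 mV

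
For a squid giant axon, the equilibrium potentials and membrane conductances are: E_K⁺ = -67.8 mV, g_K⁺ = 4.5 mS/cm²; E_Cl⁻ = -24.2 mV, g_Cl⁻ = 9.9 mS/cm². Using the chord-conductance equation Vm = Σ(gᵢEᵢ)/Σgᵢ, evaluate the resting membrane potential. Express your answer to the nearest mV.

Σ gᵢEᵢ = 4.5·(-67.8) + 9.9·(-24.2) = -544.68
Σ gᵢ = 4.5 + 9.9 = 14.4
Vm = -544.68 / 14.4 = -37.82 mV

-38 mV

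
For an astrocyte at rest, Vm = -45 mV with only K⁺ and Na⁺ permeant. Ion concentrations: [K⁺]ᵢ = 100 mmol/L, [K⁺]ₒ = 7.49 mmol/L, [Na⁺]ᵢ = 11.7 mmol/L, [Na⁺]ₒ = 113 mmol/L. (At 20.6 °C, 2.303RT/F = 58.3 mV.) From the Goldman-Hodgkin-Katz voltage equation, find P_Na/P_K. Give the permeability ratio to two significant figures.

0.085

Let α = P_Na/P_K. GHK: Vm = 58.3·log₁₀[(Kₒ + α·Naₒ)/(Kᵢ + α·Naᵢ)].
10^(Vm/58.3) = 10^(-45.0/58.3) = 0.16909
So 0.16909·(Kᵢ + α·Naᵢ) = Kₒ + α·Naₒ → α = (0.16909·100.0 − 7.49) / (113.0 − 0.16909·11.7)
α = (16.91 − 7.49) / (113.0 − 1.978) = 9.419/111 = 0.08484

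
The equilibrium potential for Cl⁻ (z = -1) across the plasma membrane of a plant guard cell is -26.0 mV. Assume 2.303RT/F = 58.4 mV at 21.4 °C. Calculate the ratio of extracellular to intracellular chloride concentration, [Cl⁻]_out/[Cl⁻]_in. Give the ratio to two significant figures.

log₁₀([out]/[in]) = E·z/(58.4) = -26.0 × -1 / 58.4 = 0.4452
[out]/[in] = 10^(0.4452) = 2.787

2.8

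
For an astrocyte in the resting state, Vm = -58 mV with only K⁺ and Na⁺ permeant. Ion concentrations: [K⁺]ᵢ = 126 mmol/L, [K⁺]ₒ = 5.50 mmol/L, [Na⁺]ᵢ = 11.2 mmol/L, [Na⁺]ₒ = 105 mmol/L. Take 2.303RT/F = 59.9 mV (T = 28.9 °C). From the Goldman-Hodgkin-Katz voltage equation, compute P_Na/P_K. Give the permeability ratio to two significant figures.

Let α = P_Na/P_K. GHK: Vm = 59.9·log₁₀[(Kₒ + α·Naₒ)/(Kᵢ + α·Naᵢ)].
10^(Vm/59.9) = 10^(-58.0/59.9) = 0.10758
So 0.10758·(Kᵢ + α·Naᵢ) = Kₒ + α·Naₒ → α = (0.10758·126.0 − 5.5) / (105.0 − 0.10758·11.2)
α = (13.55 − 5.5) / (105.0 − 1.205) = 8.055/103.8 = 0.0776

0.078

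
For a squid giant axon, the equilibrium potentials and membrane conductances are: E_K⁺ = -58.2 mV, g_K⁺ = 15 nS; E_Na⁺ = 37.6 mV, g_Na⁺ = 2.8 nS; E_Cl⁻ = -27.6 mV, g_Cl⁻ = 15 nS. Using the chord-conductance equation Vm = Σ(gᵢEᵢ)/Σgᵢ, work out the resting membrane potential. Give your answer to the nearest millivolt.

Σ gᵢEᵢ = 15·(-58.2) + 2.8·(37.6) + 15·(-27.6) = -1181.72
Σ gᵢ = 15 + 2.8 + 15 = 32.8
Vm = -1181.72 / 32.8 = -36.03 mV

-36 mV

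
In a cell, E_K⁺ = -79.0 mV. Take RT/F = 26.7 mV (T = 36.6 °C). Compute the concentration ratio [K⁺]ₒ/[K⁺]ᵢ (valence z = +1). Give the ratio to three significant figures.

0.0519

ln([out]/[in]) = E·z/(26.7) = -79.0 × 1 / 26.7 = -2.9588
[out]/[in] = e^(-2.9588) = 0.05188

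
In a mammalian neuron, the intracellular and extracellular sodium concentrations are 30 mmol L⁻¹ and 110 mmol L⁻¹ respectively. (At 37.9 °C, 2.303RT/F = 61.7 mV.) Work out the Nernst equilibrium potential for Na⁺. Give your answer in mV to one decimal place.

E = (61.7/z) · log₁₀([Na⁺]_out/[Na⁺]_in) with z = +1.
= (61.7/1) · log₁₀(110/30) = 61.70 · log₁₀(3.667)
= 61.70 · (0.5643) = 34.82 mV

34.8 mV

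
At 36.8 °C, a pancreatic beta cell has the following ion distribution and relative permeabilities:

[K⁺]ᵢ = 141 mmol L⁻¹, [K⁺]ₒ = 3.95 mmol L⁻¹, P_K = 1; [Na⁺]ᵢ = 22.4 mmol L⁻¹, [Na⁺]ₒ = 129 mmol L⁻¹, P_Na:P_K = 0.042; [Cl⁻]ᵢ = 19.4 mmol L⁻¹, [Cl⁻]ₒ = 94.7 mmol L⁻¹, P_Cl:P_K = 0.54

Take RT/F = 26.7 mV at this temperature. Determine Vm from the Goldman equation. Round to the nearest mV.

Vm = 26.7 · ln[(Σ P·[cation]ₒ + Σ P·[anion]ᵢ) / (Σ P·[cation]ᵢ + Σ P·[anion]ₒ)]
Numerator = 1×3.95 + 0.042×129 + 0.54×19.4 = 19.84
Denominator = 1×141 + 0.042×22.4 + 0.54×94.7 = 193.1
Vm = 26.7 · ln(0.10278) = 26.7 × (-2.2752) = -60.75 mV

-61 mV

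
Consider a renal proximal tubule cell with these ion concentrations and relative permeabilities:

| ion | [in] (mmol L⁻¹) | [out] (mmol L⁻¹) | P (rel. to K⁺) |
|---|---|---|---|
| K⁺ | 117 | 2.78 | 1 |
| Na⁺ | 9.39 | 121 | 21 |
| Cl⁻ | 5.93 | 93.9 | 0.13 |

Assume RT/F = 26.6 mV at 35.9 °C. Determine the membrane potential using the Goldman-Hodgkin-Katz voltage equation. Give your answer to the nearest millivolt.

55 mV

Vm = 26.6 · ln[(Σ P·[cation]ₒ + Σ P·[anion]ᵢ) / (Σ P·[cation]ᵢ + Σ P·[anion]ₒ)]
Numerator = 1×2.78 + 21×121 + 0.13×5.93 = 2545
Denominator = 1×117 + 21×9.39 + 0.13×93.9 = 326.4
Vm = 26.6 · ln(7.7959) = 26.6 × (2.0536) = 54.63 mV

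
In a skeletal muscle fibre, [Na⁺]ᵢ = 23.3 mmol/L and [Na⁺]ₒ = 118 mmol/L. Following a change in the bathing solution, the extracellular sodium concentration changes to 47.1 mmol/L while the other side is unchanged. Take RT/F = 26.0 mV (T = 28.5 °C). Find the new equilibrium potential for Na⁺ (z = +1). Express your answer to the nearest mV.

After the shift: [Na⁺]_out = 47.1, [Na⁺]_in = 23.3 mmol/L.
E_new = (26.0/1)·ln(47.1/23.3) = 26.00 · (0.7038) = 18.30 mV

18 mV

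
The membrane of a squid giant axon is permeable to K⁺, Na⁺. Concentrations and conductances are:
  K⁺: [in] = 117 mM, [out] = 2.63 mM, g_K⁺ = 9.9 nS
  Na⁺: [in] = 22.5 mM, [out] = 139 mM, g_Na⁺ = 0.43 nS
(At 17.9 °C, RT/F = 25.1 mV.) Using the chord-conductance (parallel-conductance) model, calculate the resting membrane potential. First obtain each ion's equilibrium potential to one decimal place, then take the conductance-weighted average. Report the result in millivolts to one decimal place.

E_K⁺ = (25.1/1)·ln(2.63/117) = -95.3 mV
E_Na⁺ = (25.1/1)·ln(139/22.5) = 45.7 mV
Vm = (Σ gᵢEᵢ)/(Σ gᵢ) = (9.9·-95.3 + 0.43·45.7) / (9.9 + 0.43)
= -923.82 / 10.33 = -89.43 mV

-89.4 mV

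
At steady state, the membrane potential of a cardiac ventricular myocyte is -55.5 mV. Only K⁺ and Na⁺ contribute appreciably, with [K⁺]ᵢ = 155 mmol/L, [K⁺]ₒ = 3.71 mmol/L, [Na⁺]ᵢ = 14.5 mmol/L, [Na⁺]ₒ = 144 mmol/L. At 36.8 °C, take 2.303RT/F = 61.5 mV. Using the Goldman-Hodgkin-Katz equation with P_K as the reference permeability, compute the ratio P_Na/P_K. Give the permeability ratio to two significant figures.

0.11

Let α = P_Na/P_K. GHK: Vm = 61.5·log₁₀[(Kₒ + α·Naₒ)/(Kᵢ + α·Naᵢ)].
10^(Vm/61.5) = 10^(-55.5/61.5) = 0.12519
So 0.12519·(Kᵢ + α·Naᵢ) = Kₒ + α·Naₒ → α = (0.12519·155.0 − 3.71) / (144.0 − 0.12519·14.5)
α = (19.4 − 3.71) / (144.0 − 1.815) = 15.69/142.2 = 0.1104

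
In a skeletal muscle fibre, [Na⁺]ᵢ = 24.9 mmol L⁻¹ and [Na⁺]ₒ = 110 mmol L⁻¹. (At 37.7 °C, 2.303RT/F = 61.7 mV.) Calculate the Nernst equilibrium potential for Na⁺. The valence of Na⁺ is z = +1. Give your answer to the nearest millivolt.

40 mV

E = (61.7/z) · log₁₀([Na⁺]_out/[Na⁺]_in) with z = +1.
= (61.7/1) · log₁₀(110/24.9) = 61.70 · log₁₀(4.418)
= 61.70 · (0.6452) = 39.81 mV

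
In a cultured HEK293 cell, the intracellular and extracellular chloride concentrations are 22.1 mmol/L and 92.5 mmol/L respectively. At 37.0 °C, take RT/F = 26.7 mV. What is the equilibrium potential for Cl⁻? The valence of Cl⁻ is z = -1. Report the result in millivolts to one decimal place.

E = (26.7/z) · ln([Cl⁻]_out/[Cl⁻]_in) with z = -1.
For an anion, dividing by z = -1 reverses the sign.
= (26.7/-1) · ln(92.5/22.1) = -26.70 · ln(4.186)
= -26.70 · (1.4316) = -38.22 mV

-38.2 mV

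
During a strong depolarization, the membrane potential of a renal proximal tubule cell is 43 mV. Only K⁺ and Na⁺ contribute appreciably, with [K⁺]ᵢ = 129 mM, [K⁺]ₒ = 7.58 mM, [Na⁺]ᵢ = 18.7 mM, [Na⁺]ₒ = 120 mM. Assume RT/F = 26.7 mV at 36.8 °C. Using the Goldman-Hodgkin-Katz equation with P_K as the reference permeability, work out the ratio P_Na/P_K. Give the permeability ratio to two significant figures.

24

Let α = P_Na/P_K. GHK: Vm = 26.7·ln[(Kₒ + α·Naₒ)/(Kᵢ + α·Naᵢ)].
e^(Vm/26.7) = e^(43.0/26.7) = 5.0052
So 5.0052·(Kᵢ + α·Naᵢ) = Kₒ + α·Naₒ → α = (5.0052·129.0 − 7.58) / (120.0 − 5.0052·18.7)
α = (645.7 − 7.58) / (120.0 − 93.6) = 638.1/26.4 = 24.17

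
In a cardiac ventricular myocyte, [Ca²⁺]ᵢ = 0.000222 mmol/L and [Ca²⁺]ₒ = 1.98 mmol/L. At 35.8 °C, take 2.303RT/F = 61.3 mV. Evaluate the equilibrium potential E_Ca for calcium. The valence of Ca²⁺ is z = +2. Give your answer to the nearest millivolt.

121 mV

E = (61.3/z) · log₁₀([Ca²⁺]_out/[Ca²⁺]_in) with z = +2.
= (61.3/2) · log₁₀(1.98/0.000222) = 30.65 · log₁₀(8919)
= 30.65 · (3.9503) = 121.08 mV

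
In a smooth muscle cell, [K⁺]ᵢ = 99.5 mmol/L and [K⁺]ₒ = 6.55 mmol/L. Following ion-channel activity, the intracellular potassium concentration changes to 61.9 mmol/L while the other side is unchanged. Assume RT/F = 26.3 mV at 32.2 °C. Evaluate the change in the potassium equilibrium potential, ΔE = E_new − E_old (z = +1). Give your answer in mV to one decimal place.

E_old = (26.3/1)·ln(6.55/99.5) = -71.55 mV
E_new = (26.3/1)·ln(6.55/61.9) = -59.07 mV
ΔE = -59.07 − (-71.55) = 12.48 mV

12.5 mV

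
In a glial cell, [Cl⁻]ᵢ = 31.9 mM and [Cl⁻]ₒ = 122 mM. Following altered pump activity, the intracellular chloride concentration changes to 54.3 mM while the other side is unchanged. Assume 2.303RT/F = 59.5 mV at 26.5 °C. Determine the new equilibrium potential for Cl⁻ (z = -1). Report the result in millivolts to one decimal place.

-20.9 mV

After the shift: [Cl⁻]_out = 122, [Cl⁻]_in = 54.3 mM.
E_new = (59.5/-1)·log₁₀(122/54.3) = -59.50 · (0.3516) = -20.92 mV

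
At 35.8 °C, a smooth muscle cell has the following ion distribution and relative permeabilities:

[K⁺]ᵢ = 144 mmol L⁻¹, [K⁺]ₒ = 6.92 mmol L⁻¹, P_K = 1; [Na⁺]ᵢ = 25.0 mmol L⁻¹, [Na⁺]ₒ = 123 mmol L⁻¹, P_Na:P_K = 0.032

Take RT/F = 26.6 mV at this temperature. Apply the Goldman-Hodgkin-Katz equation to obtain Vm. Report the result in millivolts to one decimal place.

-68.9 mV

Vm = 26.6 · ln[(Σ P·[cation]ₒ + Σ P·[anion]ᵢ) / (Σ P·[cation]ᵢ + Σ P·[anion]ₒ)]
Numerator = 1×6.92 + 0.032×123 = 10.86
Denominator = 1×144 + 0.032×25.0 = 144.8
Vm = 26.6 · ln(0.074972) = 26.6 × (-2.5906) = -68.91 mV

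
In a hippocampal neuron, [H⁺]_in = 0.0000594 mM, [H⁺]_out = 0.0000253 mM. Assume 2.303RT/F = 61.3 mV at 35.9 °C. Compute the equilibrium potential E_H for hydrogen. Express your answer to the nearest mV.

E = (61.3/z) · log₁₀([H⁺]_out/[H⁺]_in) with z = +1.
= (61.3/1) · log₁₀(0.0000253/0.0000594) = 61.30 · log₁₀(0.4259)
= 61.30 · (-0.3707) = -22.72 mV

-23 mV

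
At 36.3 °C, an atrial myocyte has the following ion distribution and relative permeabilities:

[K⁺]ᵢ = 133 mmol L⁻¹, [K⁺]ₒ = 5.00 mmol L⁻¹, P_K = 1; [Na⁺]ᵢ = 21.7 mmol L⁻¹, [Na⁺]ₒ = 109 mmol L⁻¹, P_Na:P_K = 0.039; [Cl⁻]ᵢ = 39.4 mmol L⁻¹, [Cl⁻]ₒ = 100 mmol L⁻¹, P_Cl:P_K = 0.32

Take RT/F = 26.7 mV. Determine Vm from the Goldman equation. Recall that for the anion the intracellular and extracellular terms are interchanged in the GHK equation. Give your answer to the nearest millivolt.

-54 mV

Vm = 26.7 · ln[(Σ P·[cation]ₒ + Σ P·[anion]ᵢ) / (Σ P·[cation]ᵢ + Σ P·[anion]ₒ)]
Numerator = 1×5.00 + 0.039×109 + 0.32×39.4 = 21.86
Denominator = 1×133 + 0.039×21.7 + 0.32×100 = 165.8
Vm = 26.7 · ln(0.1318) = 26.7 × (-2.0264) = -54.11 mV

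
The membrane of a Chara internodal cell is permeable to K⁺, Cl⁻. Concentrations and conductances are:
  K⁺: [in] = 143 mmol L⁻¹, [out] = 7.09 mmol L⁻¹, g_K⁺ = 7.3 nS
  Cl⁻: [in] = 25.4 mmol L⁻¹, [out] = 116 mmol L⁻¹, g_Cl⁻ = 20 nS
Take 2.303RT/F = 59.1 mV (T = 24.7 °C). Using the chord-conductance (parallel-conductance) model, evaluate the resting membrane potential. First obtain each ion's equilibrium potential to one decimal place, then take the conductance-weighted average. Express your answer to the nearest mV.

E_K⁺ = (59.1/1)·log₁₀(7.09/143) = -77.1 mV
E_Cl⁻ = (59.1/-1)·log₁₀(116/25.4) = -39.0 mV
Vm = (Σ gᵢEᵢ)/(Σ gᵢ) = (7.3·-77.1 + 20·-39.0) / (7.3 + 20)
= -1342.83 / 27.3 = -49.19 mV

-49 mV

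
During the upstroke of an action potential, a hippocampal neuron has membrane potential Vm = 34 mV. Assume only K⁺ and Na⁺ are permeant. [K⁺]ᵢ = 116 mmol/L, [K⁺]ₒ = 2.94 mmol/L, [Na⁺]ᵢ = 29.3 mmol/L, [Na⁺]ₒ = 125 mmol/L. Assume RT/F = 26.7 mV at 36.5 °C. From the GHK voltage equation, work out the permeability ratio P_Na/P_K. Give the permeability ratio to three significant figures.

Let α = P_Na/P_K. GHK: Vm = 26.7·ln[(Kₒ + α·Naₒ)/(Kᵢ + α·Naᵢ)].
e^(Vm/26.7) = e^(34.0/26.7) = 3.573
So 3.573·(Kᵢ + α·Naᵢ) = Kₒ + α·Naₒ → α = (3.573·116.0 − 2.94) / (125.0 − 3.573·29.3)
α = (414.5 − 2.94) / (125.0 − 104.7) = 411.5/20.31 = 20.26

20.3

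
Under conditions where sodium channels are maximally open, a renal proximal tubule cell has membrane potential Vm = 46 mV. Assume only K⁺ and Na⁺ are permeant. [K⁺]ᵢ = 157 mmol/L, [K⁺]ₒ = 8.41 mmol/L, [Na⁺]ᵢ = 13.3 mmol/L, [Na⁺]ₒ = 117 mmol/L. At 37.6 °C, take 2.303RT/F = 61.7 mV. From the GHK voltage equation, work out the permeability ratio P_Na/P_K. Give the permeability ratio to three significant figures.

20.1

Let α = P_Na/P_K. GHK: Vm = 61.7·log₁₀[(Kₒ + α·Naₒ)/(Kᵢ + α·Naᵢ)].
10^(Vm/61.7) = 10^(46.0/61.7) = 5.566
So 5.566·(Kᵢ + α·Naᵢ) = Kₒ + α·Naₒ → α = (5.566·157.0 − 8.41) / (117.0 − 5.566·13.3)
α = (873.9 − 8.41) / (117.0 − 74.03) = 865.5/42.97 = 20.14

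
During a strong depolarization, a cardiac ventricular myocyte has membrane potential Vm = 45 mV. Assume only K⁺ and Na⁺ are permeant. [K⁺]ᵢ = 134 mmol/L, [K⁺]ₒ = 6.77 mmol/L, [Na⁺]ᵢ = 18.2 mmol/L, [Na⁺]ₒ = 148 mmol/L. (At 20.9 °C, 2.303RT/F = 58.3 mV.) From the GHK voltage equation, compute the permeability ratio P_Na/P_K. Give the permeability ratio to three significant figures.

19.5

Let α = P_Na/P_K. GHK: Vm = 58.3·log₁₀[(Kₒ + α·Naₒ)/(Kᵢ + α·Naᵢ)].
10^(Vm/58.3) = 10^(45.0/58.3) = 5.9138
So 5.9138·(Kᵢ + α·Naᵢ) = Kₒ + α·Naₒ → α = (5.9138·134.0 − 6.77) / (148.0 − 5.9138·18.2)
α = (792.5 − 6.77) / (148.0 − 107.6) = 785.7/40.37 = 19.46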